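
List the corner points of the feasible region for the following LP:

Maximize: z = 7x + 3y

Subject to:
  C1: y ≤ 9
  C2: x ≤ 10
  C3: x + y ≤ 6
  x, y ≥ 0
Each vertex is the intersection of two constraint boundaries that also satisfies all remaining constraints:
  x = 0 and y = 0 → (0, 0)
  x + y = 6 and y = 0 → (6, 0)
  x + y = 6 and x = 0 → (0, 6)

Vertices: (0, 0), (6, 0), (0, 6)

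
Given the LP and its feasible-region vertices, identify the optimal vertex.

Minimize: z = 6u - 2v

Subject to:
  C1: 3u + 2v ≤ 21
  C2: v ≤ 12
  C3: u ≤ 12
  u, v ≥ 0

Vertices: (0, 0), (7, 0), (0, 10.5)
(0, 10.5) with z = -21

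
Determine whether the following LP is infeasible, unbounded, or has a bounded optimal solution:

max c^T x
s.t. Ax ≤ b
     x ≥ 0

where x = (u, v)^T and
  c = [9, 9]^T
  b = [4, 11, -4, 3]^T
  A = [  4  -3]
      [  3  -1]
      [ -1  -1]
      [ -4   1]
Feasible point: (1, 3) satisfies every constraint, so the LP is feasible.
Direction d = (1, 3): for each constraint row a, a·d ≤ 0 —
  (4)(1) + (-3)(3) = -5 ≤ 0
  (3)(1) + (-1)(3) = 0 ≤ 0
  (-1)(1) + (-1)(3) = -4 ≤ 0
  (-4)(1) + (1)(3) = -1 ≤ 0
and d ≥ 0, so (1, 3) + t·d stays feasible for every t ≥ 0. Along this ray z = 9u + 9v changes by 36 per unit t, so z → +∞.

The LP is unbounded; z can be made arbitrarily large.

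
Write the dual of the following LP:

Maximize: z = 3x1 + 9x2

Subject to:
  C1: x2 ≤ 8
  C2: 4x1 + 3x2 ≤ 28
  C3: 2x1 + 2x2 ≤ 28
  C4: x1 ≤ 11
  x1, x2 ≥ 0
Minimize: z = 8y1 + 28y2 + 28y3 + 11y4

Subject to:
  C1: -4y2 - 2y3 - y4 ≤ -3
  C2: -y1 - 3y2 - 2y3 ≤ -9
  y1, y2, y3, y4 ≥ 0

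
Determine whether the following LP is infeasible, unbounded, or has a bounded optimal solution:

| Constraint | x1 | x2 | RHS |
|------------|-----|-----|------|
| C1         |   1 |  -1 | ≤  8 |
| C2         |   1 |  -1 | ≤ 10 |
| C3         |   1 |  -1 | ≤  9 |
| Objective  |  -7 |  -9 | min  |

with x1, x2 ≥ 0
Feasible point: (0, 0) satisfies every constraint, so the LP is feasible.
Direction d = (0, 1): for each constraint row a, a·d ≤ 0 —
  (1)(0) + (-1)(1) = -1 ≤ 0
  (1)(0) + (-1)(1) = -1 ≤ 0
  (1)(0) + (-1)(1) = -1 ≤ 0
and d ≥ 0, so (0, 0) + t·d stays feasible for every t ≥ 0. Along this ray z = -7x1 - 9x2 changes by -9 per unit t, so z → −∞.

Unbounded: there is a feasible ray along which z → −∞.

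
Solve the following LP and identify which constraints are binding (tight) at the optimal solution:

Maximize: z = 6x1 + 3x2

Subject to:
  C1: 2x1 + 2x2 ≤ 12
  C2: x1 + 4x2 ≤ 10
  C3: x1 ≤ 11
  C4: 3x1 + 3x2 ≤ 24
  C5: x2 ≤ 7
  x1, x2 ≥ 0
Optimal: x1 = 6, x2 = 0
Slack at optimum:
  C1: slack = 0 (binding)
  C2: slack = 4
  C3: slack = 5
  C4: slack = 6
  C5: slack = 7
  x1 ≥ 0: x1 = 6
  x2 ≥ 0: x2 = 0 (binding)
Binding constraints: C1, x2 ≥ 0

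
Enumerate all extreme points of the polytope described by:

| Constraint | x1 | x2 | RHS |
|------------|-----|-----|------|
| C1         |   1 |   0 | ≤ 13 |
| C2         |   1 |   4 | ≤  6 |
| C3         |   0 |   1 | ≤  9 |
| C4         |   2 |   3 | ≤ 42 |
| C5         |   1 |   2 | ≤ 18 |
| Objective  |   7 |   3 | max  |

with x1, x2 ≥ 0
Each vertex is the intersection of two constraint boundaries that also satisfies all remaining constraints:
  x1 = 0 and x2 = 0 → (0, 0)
  x1 + 4x2 = 6 and x2 = 0 → (6, 0)
  x1 + 4x2 = 6 and x1 = 0 → (0, 1.5)

Vertices: (0, 0), (6, 0), (0, 1.5)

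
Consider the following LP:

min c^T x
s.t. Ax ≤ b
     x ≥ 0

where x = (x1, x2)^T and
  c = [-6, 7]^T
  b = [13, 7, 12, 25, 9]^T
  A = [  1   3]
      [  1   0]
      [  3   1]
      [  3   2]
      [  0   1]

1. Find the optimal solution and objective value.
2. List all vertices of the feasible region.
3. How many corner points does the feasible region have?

1. x1 = 4, x2 = 0, z = -24
2. (0, 0), (4, 0), (2.875, 3.375), (0, 4.333)
3. 4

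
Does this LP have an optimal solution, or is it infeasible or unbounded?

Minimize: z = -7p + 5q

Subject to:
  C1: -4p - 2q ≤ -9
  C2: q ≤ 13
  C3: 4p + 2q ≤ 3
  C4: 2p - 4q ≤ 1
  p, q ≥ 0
C3 requires 4p + 2q ≤ 3, while C1 (-4p - 2q ≤ -9) is equivalent to 4p + 2q ≥ 9. Together they would need 9 ≤ 4p + 2q ≤ 3, which is impossible since 9 > 3. No point satisfies all constraints.

The feasible region is empty; the LP is infeasible.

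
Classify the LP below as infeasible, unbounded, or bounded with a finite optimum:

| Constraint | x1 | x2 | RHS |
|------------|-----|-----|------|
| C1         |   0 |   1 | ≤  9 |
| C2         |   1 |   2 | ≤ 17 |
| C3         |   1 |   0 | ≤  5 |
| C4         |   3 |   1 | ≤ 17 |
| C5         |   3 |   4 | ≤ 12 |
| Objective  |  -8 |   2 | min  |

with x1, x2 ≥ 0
The point (4, 0) satisfies every constraint, so the LP is feasible; the constraints give x1 ≤ 5 and x2 ≤ 9, which with x1, x2 ≥ 0 keep the feasible region inside a bounded box. A feasible, bounded LP attains a finite optimum at a vertex.

Evaluating z = -8x1 + 2x2 at each vertex:
  (0, 0): z = 0
  (4, 0): z = -32
  (0, 3): z = 6

Feasible with finite optimum z* = -32 at (4, 0).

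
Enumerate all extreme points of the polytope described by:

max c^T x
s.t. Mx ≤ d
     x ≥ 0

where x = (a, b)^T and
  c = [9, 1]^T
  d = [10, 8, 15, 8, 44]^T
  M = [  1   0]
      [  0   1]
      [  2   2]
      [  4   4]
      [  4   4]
Each vertex is the intersection of two constraint boundaries that also satisfies all remaining constraints:
  a = 0 and b = 0 → (0, 0)
  4a + 4b = 8 and b = 0 → (2, 0)
  4a + 4b = 8 and a = 0 → (0, 2)

Vertices: (0, 0), (2, 0), (0, 2)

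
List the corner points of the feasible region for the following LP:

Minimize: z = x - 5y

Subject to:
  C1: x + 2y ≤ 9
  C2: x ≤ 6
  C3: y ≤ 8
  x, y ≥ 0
Each vertex is the intersection of two constraint boundaries that also satisfies all remaining constraints:
  x = 0 and y = 0 → (0, 0)
  x = 6 and y = 0 → (6, 0)
  x + 2y = 9 and x = 6 → (6, 1.5)
  x + 2y = 9 and x = 0 → (0, 4.5)

Vertices: (0, 0), (6, 0), (6, 1.5), (0, 4.5)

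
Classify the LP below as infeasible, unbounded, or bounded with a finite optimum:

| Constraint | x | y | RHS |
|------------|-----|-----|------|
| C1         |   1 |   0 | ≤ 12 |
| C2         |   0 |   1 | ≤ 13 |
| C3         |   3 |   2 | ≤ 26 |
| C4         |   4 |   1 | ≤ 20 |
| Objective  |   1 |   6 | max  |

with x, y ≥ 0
The point (0, 13) satisfies every constraint, so the LP is feasible; the constraints give x ≤ 12 and y ≤ 13, which with x, y ≥ 0 keep the feasible region inside a bounded box. A feasible, bounded LP attains a finite optimum at a vertex.

Evaluating z = x + 6y at each vertex:
  (0, 0): z = 0
  (5, 0): z = 5
  (2.8, 8.8): z = 55.6
  (0, 13): z = 78

The LP has an optimal solution: (0, 13) with z = 78.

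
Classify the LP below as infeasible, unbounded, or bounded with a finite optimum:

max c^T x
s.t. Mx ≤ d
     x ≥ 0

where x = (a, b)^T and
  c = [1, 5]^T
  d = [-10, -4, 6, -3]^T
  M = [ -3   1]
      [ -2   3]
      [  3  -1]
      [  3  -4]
One constraint requires 3a - b ≤ 6, while the constraint -3a + b ≤ -10 is equivalent to 3a - b ≥ 10. Together they would need 10 ≤ 3a - b ≤ 6, which is impossible since 10 > 6. No point satisfies all constraints.

Infeasible: no point satisfies all constraints simultaneously.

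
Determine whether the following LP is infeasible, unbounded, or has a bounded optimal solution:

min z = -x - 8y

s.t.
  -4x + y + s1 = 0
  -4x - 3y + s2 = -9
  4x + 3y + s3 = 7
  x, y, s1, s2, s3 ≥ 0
The row 4x + 3y + s3 = 7 with s3 ≥ 0 requires 4x + 3y ≤ 7, while the row -4x - 3y + s2 = -9 with s2 ≥ 0 is equivalent to 4x + 3y ≥ 9. Together they would need 9 ≤ 4x + 3y ≤ 7, which is impossible since 9 > 7. No point satisfies all constraints.

The feasible region is empty; the LP is infeasible.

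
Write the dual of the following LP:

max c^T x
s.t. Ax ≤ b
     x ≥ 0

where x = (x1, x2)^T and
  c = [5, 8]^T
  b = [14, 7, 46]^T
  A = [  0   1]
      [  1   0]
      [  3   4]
Minimize: z = 14y1 + 7y2 + 46y3

Subject to:
  C1: -y2 - 3y3 ≤ -5
  C2: -y1 - 4y3 ≤ -8
  y1, y2, y3 ≥ 0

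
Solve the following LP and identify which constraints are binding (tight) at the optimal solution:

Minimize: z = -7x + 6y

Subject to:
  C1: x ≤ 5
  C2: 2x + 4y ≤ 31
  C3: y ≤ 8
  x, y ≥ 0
Optimal: x = 5, y = 0
Binding: C1, y ≥ 0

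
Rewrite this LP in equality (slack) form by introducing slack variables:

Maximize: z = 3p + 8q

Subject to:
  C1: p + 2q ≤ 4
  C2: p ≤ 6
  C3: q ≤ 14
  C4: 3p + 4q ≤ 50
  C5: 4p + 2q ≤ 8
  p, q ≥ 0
max z = 3p + 8q

s.t.
  p + 2q + s1 = 4
  p + s2 = 6
  q + s3 = 14
  3p + 4q + s4 = 50
  4p + 2q + s5 = 8
  p, q, s1, s2, s3, s4, s5 ≥ 0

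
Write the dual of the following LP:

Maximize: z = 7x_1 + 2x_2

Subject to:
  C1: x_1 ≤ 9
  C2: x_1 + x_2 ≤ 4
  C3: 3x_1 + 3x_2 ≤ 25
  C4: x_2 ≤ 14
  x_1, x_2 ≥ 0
Minimize: z = 9y1 + 4y2 + 25y3 + 14y4

Subject to:
  C1: -y1 - y2 - 3y3 ≤ -7
  C2: -y2 - 3y3 - y4 ≤ -2
  y1, y2, y3, y4 ≥ 0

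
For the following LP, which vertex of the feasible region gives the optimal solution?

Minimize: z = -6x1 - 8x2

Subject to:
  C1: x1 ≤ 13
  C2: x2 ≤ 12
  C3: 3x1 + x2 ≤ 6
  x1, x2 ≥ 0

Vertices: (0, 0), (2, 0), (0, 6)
(0, 6) with z = -48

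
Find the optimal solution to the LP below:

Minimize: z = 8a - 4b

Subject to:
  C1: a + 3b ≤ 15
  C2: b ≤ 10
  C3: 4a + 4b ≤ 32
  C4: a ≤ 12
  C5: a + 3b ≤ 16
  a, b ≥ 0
Each vertex is the intersection of two constraint boundaries that also satisfies all remaining constraints:
  a = 0 and b = 0 → (0, 0)
  4a + 4b = 32 and b = 0 → (8, 0)
  a + 3b = 15 and 4a + 4b = 32 → (4.5, 3.5)
  a + 3b = 15 and a = 0 → (0, 5)

Evaluating z = 8a - 4b at each vertex:
  (0, 0): z = 0
  (8, 0): z = 64
  (4.5, 3.5): z = 22
  (0, 5): z = -20

The minimum is at (0, 5) with z = -20.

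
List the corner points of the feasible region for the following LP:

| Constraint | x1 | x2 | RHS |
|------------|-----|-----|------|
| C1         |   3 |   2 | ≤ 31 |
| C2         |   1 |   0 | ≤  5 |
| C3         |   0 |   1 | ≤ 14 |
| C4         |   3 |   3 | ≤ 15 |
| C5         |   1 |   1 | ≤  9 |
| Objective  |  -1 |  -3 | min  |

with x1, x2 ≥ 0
Each vertex is the intersection of two constraint boundaries that also satisfies all remaining constraints:
  x1 = 0 and x2 = 0 → (0, 0)
  x1 = 5 and 3x1 + 3x2 = 15 → (5, 0)
  3x1 + 3x2 = 15 and x1 = 0 → (0, 5)

Vertices: (0, 0), (5, 0), (0, 5)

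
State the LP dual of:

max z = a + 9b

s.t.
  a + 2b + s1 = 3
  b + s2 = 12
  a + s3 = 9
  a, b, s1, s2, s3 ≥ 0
Minimize: z = 3y1 + 12y2 + 9y3

Subject to:
  C1: -y1 - y3 ≤ -1
  C2: -2y1 - y2 ≤ -9
  y1, y2, y3 ≥ 0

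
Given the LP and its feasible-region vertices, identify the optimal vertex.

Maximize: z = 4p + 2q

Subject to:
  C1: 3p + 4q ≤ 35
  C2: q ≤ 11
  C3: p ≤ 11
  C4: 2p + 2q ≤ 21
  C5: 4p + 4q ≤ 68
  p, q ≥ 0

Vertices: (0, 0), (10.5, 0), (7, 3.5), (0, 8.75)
Evaluating z = 4p + 2q at each vertex:
  (0, 0): z = 0
  (10.5, 0): z = 42
  (7, 3.5): z = 35
  (0, 8.75): z = 17.5

The largest value is z = 42, attained at (10.5, 0).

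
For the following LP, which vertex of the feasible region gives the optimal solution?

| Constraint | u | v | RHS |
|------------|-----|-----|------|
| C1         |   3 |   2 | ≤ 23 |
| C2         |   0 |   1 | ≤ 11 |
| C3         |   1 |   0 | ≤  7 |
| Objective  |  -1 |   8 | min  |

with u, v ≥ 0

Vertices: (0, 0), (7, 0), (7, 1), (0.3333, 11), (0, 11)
(7, 0) with z = -7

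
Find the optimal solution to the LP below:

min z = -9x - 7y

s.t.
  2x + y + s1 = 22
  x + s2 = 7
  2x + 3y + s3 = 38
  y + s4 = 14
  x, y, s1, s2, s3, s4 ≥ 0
Each vertex is the intersection of two constraint boundaries that also satisfies all remaining constraints:
  x = 0 and y = 0 → (0, 0)
  x = 7 and y = 0 → (7, 0)
  2x + y = 22 and x = 7 → (7, 8)
  2x + 3y = 38 and x = 0 → (0, 12.67)

Evaluating z = -9x - 7y at each vertex:
  (0, 0): z = 0
  (7, 0): z = -63
  (7, 8): z = -119
  (0, 12.67): z = -88.67

The minimum is at (7, 8) with z = -119.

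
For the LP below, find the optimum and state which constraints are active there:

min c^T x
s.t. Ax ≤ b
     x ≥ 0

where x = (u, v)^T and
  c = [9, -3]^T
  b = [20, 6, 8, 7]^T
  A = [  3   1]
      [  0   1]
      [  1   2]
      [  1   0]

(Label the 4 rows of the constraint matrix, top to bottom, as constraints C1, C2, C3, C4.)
Optimal: u = 0, v = 4
Binding: C3, u ≥ 0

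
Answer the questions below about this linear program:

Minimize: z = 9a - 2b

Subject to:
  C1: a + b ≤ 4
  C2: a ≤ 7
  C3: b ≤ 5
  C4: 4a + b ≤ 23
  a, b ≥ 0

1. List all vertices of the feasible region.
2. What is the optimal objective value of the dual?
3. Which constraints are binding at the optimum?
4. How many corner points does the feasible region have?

1. (0, 0), (4, 0), (0, 4)
2. -8 (by strong duality, equal to the primal optimum)
3. C1, a ≥ 0
4. 3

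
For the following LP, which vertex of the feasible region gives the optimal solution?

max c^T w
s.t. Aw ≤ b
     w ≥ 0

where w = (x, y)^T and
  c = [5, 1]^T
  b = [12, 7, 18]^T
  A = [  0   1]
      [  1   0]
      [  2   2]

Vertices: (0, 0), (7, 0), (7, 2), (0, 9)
Evaluating z = 5x + y at each vertex:
  (0, 0): z = 0
  (7, 0): z = 35
  (7, 2): z = 37
  (0, 9): z = 9

The largest value is z = 37, attained at (7, 2).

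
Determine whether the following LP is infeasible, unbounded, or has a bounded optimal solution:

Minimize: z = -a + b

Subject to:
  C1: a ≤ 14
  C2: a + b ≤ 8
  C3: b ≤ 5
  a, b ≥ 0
The point (8, 0) satisfies every constraint, so the LP is feasible; the constraints give a ≤ 14 and b ≤ 5, which with a, b ≥ 0 keep the feasible region inside a bounded box. A feasible, bounded LP attains a finite optimum at a vertex.

Evaluating z = -a + b at each vertex:
  (0, 0): z = 0
  (8, 0): z = -8
  (3, 5): z = 2
  (0, 5): z = 5

Feasible with finite optimum z* = -8 at (8, 0).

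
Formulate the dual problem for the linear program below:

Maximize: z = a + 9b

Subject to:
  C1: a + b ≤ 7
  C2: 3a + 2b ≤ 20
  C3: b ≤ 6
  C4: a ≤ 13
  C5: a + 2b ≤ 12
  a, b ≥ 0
Minimize: z = 7y1 + 20y2 + 6y3 + 13y4 + 12y5

Subject to:
  C1: -y1 - 3y2 - y4 - y5 ≤ -1
  C2: -y1 - 2y2 - y3 - 2y5 ≤ -9
  y1, y2, y3, y4, y5 ≥ 0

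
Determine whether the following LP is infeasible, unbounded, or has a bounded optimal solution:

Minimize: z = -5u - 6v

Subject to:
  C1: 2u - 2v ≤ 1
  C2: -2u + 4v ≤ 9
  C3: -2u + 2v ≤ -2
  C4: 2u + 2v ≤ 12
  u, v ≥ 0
C1 requires 2u - 2v ≤ 1, while C3 (-2u + 2v ≤ -2) is equivalent to 2u - 2v ≥ 2. Together they would need 2 ≤ 2u - 2v ≤ 1, which is impossible since 2 > 1. No point satisfies all constraints.

Infeasible — the constraint set is empty.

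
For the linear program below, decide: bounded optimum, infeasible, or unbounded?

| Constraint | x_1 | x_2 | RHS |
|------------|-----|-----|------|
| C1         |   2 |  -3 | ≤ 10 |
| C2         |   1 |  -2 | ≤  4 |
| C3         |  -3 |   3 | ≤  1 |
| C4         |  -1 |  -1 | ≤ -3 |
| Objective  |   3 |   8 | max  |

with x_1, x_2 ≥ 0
Feasible point: (2, 1) satisfies every constraint, so the LP is feasible.
Direction d = (1, 1): for each constraint row a, a·d ≤ 0 —
  (2)(1) + (-3)(1) = -1 ≤ 0
  (1)(1) + (-2)(1) = -1 ≤ 0
  (-3)(1) + (3)(1) = 0 ≤ 0
  (-1)(1) + (-1)(1) = -2 ≤ 0
and d ≥ 0, so (2, 1) + t·d stays feasible for every t ≥ 0. Along this ray z = 3x_1 + 8x_2 changes by 11 per unit t, so z → +∞.

The LP is unbounded; z can be made arbitrarily large.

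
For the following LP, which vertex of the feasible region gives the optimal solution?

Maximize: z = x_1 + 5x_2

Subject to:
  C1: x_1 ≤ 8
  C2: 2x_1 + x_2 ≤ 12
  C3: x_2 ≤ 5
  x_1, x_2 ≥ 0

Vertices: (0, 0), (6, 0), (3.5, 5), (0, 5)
(3.5, 5) with z = 28.5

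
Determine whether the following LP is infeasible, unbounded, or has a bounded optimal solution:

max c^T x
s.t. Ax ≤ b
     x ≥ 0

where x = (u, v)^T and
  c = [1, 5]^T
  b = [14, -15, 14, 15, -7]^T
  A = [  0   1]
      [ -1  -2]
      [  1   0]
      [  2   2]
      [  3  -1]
The point (0, 7.5) satisfies every constraint, so the LP is feasible; the constraints give u ≤ 14 and v ≤ 14, which with u, v ≥ 0 keep the feasible region inside a bounded box. A feasible, bounded LP attains a finite optimum at a vertex.

Evaluating z = u + 5v at each vertex:
  (0, 7.5): z = 37.5

The LP has an optimal solution: (0, 7.5) with z = 37.5.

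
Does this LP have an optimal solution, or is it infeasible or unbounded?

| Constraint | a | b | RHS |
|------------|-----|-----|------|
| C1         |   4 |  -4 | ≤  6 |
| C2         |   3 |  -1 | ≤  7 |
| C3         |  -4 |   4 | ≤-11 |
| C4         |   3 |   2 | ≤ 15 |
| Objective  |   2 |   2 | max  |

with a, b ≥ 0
C1 requires 4a - 4b ≤ 6, while C3 (-4a + 4b ≤ -11) is equivalent to 4a - 4b ≥ 11. Together they would need 11 ≤ 4a - 4b ≤ 6, which is impossible since 11 > 6. No point satisfies all constraints.

Infeasible — the constraint set is empty.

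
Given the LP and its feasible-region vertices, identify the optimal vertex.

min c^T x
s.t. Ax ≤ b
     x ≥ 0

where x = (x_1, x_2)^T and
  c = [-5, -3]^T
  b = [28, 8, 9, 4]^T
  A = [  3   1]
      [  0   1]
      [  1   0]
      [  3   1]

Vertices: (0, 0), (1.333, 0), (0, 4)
Evaluating z = -5x_1 - 3x_2 at each vertex:
  (0, 0): z = 0
  (1.333, 0): z = -6.667
  (0, 4): z = -12

The smallest value is z = -12, attained at (0, 4).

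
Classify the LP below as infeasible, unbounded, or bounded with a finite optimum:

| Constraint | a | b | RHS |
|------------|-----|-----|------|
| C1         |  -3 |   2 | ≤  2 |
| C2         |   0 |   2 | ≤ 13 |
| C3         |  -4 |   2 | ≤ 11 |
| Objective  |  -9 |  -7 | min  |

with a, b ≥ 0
Feasible point: (0, 0) satisfies every constraint, so the LP is feasible.
Direction d = (1, 0): for each constraint row a, a·d ≤ 0 —
  (-3)(1) + (2)(0) = -3 ≤ 0
  (0)(1) + (2)(0) = 0 ≤ 0
  (-4)(1) + (2)(0) = -4 ≤ 0
and d ≥ 0, so (0, 0) + t·d stays feasible for every t ≥ 0. Along this ray z = -9a - 7b changes by -9 per unit t, so z → −∞.

Unbounded — the objective can decrease without bound over the feasible region.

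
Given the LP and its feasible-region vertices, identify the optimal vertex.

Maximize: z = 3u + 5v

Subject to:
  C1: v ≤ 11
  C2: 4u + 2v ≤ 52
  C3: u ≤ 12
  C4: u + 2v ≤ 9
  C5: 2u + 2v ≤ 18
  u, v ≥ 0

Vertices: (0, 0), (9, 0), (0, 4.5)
Evaluating z = 3u + 5v at each vertex:
  (0, 0): z = 0
  (9, 0): z = 27
  (0, 4.5): z = 22.5

The largest value is z = 27, attained at (9, 0).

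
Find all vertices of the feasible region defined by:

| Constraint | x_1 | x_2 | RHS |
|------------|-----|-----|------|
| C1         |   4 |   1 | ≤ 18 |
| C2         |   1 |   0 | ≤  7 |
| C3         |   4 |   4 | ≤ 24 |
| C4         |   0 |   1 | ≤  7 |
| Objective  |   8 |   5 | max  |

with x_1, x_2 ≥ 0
Each vertex is the intersection of two constraint boundaries that also satisfies all remaining constraints:
  x_1 = 0 and x_2 = 0 → (0, 0)
  4x_1 + x_2 = 18 and x_2 = 0 → (4.5, 0)
  4x_1 + x_2 = 18 and 4x_1 + 4x_2 = 24 → (4, 2)
  4x_1 + 4x_2 = 24 and x_1 = 0 → (0, 6)

Vertices: (0, 0), (4.5, 0), (4, 2), (0, 6)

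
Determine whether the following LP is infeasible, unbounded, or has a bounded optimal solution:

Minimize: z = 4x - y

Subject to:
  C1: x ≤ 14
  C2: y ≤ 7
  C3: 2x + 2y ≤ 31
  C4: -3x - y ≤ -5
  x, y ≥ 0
The point (0, 7) satisfies every constraint, so the LP is feasible; the constraints give x ≤ 14 and y ≤ 7, which with x, y ≥ 0 keep the feasible region inside a bounded box. A feasible, bounded LP attains a finite optimum at a vertex.

Evaluating z = 4x - y at each vertex:
  (1.667, 0): z = 6.667
  (14, 0): z = 56
  (14, 1.5): z = 54.5
  (8.5, 7): z = 27
  (0, 7): z = -7
  (0, 5): z = -5

The LP has an optimal solution: (0, 7) with z = -7.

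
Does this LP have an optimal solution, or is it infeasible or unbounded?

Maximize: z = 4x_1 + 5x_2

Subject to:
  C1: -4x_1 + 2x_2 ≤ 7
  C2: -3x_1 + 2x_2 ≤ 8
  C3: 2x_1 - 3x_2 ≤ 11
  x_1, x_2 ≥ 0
Feasible point: (0, 0) satisfies every constraint, so the LP is feasible.
Direction d = (1, 1): for each constraint row a, a·d ≤ 0 —
  (-4)(1) + (2)(1) = -2 ≤ 0
  (-3)(1) + (2)(1) = -1 ≤ 0
  (2)(1) + (-3)(1) = -1 ≤ 0
and d ≥ 0, so (0, 0) + t·d stays feasible for every t ≥ 0. Along this ray z = 4x_1 + 5x_2 changes by 9 per unit t, so z → +∞.

Unbounded: there is a feasible ray along which z → +∞.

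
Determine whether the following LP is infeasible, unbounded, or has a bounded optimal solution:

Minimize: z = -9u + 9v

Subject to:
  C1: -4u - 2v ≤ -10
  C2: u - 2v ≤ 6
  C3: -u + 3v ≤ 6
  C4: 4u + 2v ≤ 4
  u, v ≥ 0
C4 requires 4u + 2v ≤ 4, while C1 (-4u - 2v ≤ -10) is equivalent to 4u + 2v ≥ 10. Together they would need 10 ≤ 4u + 2v ≤ 4, which is impossible since 10 > 4. No point satisfies all constraints.

The feasible region is empty; the LP is infeasible.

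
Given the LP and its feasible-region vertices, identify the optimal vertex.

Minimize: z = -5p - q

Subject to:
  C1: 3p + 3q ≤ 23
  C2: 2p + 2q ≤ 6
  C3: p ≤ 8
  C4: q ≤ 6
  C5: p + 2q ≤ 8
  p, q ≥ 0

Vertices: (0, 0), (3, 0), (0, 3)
Evaluating z = -5p - q at each vertex:
  (0, 0): z = 0
  (3, 0): z = -15
  (0, 3): z = -3

The smallest value is z = -15, attained at (3, 0).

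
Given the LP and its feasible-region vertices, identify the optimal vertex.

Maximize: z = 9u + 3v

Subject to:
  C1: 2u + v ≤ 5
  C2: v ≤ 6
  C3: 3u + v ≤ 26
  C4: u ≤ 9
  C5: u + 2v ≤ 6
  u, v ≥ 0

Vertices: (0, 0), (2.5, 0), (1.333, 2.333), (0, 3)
Evaluating z = 9u + 3v at each vertex:
  (0, 0): z = 0
  (2.5, 0): z = 22.5
  (1.333, 2.333): z = 19
  (0, 3): z = 9

The largest value is z = 22.5, attained at (2.5, 0).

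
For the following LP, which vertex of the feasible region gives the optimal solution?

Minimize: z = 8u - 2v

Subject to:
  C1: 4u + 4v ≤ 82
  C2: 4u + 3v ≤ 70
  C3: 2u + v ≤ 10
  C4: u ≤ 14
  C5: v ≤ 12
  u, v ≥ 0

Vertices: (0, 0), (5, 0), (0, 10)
(0, 10) with z = -20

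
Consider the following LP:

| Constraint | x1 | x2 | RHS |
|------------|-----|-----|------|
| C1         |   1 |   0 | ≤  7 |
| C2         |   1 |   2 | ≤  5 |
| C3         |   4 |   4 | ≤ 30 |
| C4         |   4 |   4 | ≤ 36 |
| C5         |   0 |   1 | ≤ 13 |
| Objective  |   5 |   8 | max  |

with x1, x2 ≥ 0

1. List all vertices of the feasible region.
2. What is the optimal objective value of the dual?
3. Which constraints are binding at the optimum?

1. (0, 0), (5, 0), (0, 2.5)
2. 25 (by strong duality, equal to the primal optimum)
3. C2, x2 ≥ 0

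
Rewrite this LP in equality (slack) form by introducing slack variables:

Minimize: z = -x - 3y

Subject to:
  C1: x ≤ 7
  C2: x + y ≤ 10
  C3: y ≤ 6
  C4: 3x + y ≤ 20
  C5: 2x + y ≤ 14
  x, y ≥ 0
min z = -x - 3y

s.t.
  x + s1 = 7
  x + y + s2 = 10
  y + s3 = 6
  3x + y + s4 = 20
  2x + y + s5 = 14
  x, y, s1, s2, s3, s4, s5 ≥ 0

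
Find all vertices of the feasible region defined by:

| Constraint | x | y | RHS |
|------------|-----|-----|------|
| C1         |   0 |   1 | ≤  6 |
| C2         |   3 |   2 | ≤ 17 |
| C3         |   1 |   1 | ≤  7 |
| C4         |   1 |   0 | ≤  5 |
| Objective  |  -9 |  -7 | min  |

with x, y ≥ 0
Each vertex is the intersection of two constraint boundaries that also satisfies all remaining constraints:
  x = 0 and y = 0 → (0, 0)
  x = 5 and y = 0 → (5, 0)
  3x + 2y = 17 and x = 5 → (5, 1)
  3x + 2y = 17 and x + y = 7 → (3, 4)
  y = 6 and x + y = 7 → (1, 6)
  y = 6 and x = 0 → (0, 6)

Vertices: (0, 0), (5, 0), (5, 1), (3, 4), (1, 6), (0, 6)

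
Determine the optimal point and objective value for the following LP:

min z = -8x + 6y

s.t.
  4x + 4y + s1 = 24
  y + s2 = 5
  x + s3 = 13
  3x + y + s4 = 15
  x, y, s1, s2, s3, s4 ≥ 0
Each vertex is the intersection of two constraint boundaries that also satisfies all remaining constraints:
  x = 0 and y = 0 → (0, 0)
  3x + y = 15 and y = 0 → (5, 0)
  4x + 4y = 24 and 3x + y = 15 → (4.5, 1.5)
  4x + 4y = 24 and y = 5 → (1, 5)
  y = 5 and x = 0 → (0, 5)

Evaluating z = -8x + 6y at each vertex:
  (0, 0): z = 0
  (5, 0): z = -40
  (4.5, 1.5): z = -27
  (1, 5): z = 22
  (0, 5): z = 30

The minimum is at (5, 0) with z = -40.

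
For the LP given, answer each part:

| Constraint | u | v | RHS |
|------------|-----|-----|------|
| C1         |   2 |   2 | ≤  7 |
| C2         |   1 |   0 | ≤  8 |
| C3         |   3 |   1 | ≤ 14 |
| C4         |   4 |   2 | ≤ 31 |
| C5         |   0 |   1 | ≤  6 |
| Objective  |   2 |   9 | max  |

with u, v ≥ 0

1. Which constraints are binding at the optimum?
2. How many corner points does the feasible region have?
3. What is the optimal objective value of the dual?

1. C1, u ≥ 0
2. 3
3. 31.5 (by strong duality, equal to the primal optimum)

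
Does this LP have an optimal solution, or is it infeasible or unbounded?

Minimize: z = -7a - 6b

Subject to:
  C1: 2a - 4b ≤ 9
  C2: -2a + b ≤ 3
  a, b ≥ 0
Feasible point: (0, 0) satisfies every constraint, so the LP is feasible.
Direction d = (1, 1): for each constraint row a, a·d ≤ 0 —
  (2)(1) + (-4)(1) = -2 ≤ 0
  (-2)(1) + (1)(1) = -1 ≤ 0
and d ≥ 0, so (0, 0) + t·d stays feasible for every t ≥ 0. Along this ray z = -7a - 6b changes by -13 per unit t, so z → −∞.

Unbounded: there is a feasible ray along which z → −∞.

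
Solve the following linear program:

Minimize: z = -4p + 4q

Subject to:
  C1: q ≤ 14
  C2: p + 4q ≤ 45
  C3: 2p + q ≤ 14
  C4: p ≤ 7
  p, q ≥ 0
Each vertex is the intersection of two constraint boundaries that also satisfies all remaining constraints:
  p = 0 and q = 0 → (0, 0)
  2p + q = 14 and p = 7 → (7, 0)
  p + 4q = 45 and 2p + q = 14 → (1.571, 10.86)
  p + 4q = 45 and p = 0 → (0, 11.25)

Evaluating z = -4p + 4q at each vertex:
  (0, 0): z = 0
  (7, 0): z = -28
  (1.571, 10.86): z = 37.14
  (0, 11.25): z = 45

The minimum is at (7, 0) with z = -28.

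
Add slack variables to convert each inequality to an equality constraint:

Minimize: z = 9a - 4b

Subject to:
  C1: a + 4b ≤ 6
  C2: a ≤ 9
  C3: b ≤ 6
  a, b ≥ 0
min z = 9a - 4b

s.t.
  a + 4b + s1 = 6
  a + s2 = 9
  b + s3 = 6
  a, b, s1, s2, s3 ≥ 0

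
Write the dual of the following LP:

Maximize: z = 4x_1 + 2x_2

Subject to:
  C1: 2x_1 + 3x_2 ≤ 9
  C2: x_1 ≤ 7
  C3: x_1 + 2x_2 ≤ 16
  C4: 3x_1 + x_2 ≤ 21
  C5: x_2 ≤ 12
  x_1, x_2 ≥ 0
Minimize: z = 9y1 + 7y2 + 16y3 + 21y4 + 12y5

Subject to:
  C1: -2y1 - y2 - y3 - 3y4 ≤ -4
  C2: -3y1 - 2y3 - y4 - y5 ≤ -2
  y1, y2, y3, y4, y5 ≥ 0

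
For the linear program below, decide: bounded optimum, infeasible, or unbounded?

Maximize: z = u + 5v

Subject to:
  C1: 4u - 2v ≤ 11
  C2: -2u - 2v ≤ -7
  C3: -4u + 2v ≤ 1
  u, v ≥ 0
Feasible point: (2, 2) satisfies every constraint, so the LP is feasible.
Direction d = (1, 2): for each constraint row a, a·d ≤ 0 —
  (4)(1) + (-2)(2) = 0 ≤ 0
  (-2)(1) + (-2)(2) = -6 ≤ 0
  (-4)(1) + (2)(2) = 0 ≤ 0
and d ≥ 0, so (2, 2) + t·d stays feasible for every t ≥ 0. Along this ray z = u + 5v changes by 11 per unit t, so z → +∞.

Unbounded: there is a feasible ray along which z → +∞.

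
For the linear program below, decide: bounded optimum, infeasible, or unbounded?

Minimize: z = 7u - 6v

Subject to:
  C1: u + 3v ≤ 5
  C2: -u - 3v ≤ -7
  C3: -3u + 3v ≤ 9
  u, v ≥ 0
C1 requires u + 3v ≤ 5, while C2 (-u - 3v ≤ -7) is equivalent to u + 3v ≥ 7. Together they would need 7 ≤ u + 3v ≤ 5, which is impossible since 7 > 5. No point satisfies all constraints.

Infeasible: no point satisfies all constraints simultaneously.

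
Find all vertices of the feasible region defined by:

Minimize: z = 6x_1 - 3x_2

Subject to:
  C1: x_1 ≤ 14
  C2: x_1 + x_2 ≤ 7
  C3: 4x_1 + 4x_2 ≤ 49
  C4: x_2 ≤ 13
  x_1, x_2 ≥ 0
Each vertex is the intersection of two constraint boundaries that also satisfies all remaining constraints:
  x_1 = 0 and x_2 = 0 → (0, 0)
  x_1 + x_2 = 7 and x_2 = 0 → (7, 0)
  x_1 + x_2 = 7 and x_1 = 0 → (0, 7)

Vertices: (0, 0), (7, 0), (0, 7)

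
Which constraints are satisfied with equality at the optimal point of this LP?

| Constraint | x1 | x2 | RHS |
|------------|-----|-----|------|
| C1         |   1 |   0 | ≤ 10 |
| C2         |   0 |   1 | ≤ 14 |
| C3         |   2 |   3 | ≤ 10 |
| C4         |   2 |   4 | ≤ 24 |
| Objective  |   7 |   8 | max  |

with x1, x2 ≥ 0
Optimal: x1 = 5, x2 = 0
Slack at optimum:
  C1: slack = 5
  C2: slack = 14
  C3: slack = 0 (binding)
  C4: slack = 14
  x1 ≥ 0: x1 = 5
  x2 ≥ 0: x2 = 0 (binding)
Binding constraints: C3, x2 ≥ 0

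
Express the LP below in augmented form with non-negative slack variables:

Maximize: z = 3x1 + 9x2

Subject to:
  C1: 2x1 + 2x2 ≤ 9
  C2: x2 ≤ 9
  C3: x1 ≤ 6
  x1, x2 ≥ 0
max z = 3x1 + 9x2

s.t.
  2x1 + 2x2 + s1 = 9
  x2 + s2 = 9
  x1 + s3 = 6
  x1, x2, s1, s2, s3 ≥ 0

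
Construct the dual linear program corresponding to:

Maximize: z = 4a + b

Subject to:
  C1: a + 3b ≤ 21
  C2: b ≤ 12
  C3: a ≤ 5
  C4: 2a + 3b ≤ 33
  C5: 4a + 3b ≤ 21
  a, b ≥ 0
Minimize: z = 21y1 + 12y2 + 5y3 + 33y4 + 21y5

Subject to:
  C1: -y1 - y3 - 2y4 - 4y5 ≤ -4
  C2: -3y1 - y2 - 3y4 - 3y5 ≤ -1
  y1, y2, y3, y4, y5 ≥ 0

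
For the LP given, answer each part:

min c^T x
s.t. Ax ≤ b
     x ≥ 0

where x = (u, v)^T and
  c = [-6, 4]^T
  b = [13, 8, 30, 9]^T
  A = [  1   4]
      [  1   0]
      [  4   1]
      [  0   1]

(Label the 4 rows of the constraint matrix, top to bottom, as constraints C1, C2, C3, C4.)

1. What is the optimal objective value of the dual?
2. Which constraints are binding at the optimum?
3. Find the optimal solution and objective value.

1. -45 (by strong duality, equal to the primal optimum)
2. C3, v ≥ 0
3. u = 7.5, v = 0, z = -45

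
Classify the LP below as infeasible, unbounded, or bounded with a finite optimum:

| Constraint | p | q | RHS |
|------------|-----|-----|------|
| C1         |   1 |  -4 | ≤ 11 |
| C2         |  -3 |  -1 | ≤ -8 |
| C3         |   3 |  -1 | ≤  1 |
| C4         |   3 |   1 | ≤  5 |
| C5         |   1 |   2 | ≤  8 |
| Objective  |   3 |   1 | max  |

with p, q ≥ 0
C4 requires 3p + q ≤ 5, while C2 (-3p - q ≤ -8) is equivalent to 3p + q ≥ 8. Together they would need 8 ≤ 3p + q ≤ 5, which is impossible since 8 > 5. No point satisfies all constraints.

Infeasible — the constraint set is empty.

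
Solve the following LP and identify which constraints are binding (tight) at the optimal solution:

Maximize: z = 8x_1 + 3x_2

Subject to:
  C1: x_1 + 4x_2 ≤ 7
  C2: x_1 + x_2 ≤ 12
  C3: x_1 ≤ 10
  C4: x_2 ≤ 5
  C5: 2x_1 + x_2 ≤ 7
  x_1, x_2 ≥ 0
Optimal: x_1 = 3.5, x_2 = 0
Binding: C5, x_2 ≥ 0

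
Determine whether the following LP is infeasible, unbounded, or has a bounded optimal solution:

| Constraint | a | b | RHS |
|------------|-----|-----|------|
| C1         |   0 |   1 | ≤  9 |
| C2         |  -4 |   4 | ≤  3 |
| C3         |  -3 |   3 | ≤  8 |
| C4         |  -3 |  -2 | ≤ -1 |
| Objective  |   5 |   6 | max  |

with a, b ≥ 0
Feasible point: (1, 0) satisfies every constraint, so the LP is feasible.
Direction d = (1, 0): for each constraint row a, a·d ≤ 0 —
  (0)(1) + (1)(0) = 0 ≤ 0
  (-4)(1) + (4)(0) = -4 ≤ 0
  (-3)(1) + (3)(0) = -3 ≤ 0
  (-3)(1) + (-2)(0) = -3 ≤ 0
and d ≥ 0, so (1, 0) + t·d stays feasible for every t ≥ 0. Along this ray z = 5a + 6b changes by 5 per unit t, so z → +∞.

Unbounded: there is a feasible ray along which z → +∞.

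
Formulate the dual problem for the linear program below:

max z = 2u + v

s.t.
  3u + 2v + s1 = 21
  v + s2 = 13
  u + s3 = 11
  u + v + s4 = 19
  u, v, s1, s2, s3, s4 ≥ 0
Minimize: z = 21y1 + 13y2 + 11y3 + 19y4

Subject to:
  C1: -3y1 - y3 - y4 ≤ -2
  C2: -2y1 - y2 - y4 ≤ -1
  y1, y2, y3, y4 ≥ 0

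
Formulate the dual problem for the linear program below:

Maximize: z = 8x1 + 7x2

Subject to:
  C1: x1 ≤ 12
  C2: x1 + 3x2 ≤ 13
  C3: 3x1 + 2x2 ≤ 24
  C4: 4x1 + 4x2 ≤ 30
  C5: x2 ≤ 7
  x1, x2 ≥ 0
Minimize: z = 12y1 + 13y2 + 24y3 + 30y4 + 7y5

Subject to:
  C1: -y1 - y2 - 3y3 - 4y4 ≤ -8
  C2: -3y2 - 2y3 - 4y4 - y5 ≤ -7
  y1, y2, y3, y4, y5 ≥ 0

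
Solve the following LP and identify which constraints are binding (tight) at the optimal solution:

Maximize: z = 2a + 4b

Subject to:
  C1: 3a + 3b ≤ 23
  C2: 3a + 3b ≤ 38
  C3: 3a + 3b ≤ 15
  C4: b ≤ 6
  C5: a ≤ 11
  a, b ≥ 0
Optimal: a = 0, b = 5
Binding: C3, a ≥ 0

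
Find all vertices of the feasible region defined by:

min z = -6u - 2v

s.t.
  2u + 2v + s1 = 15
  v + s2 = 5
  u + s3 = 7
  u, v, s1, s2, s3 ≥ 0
Each vertex is the intersection of two constraint boundaries that also satisfies all remaining constraints:
  u = 0 and v = 0 → (0, 0)
  u = 7 and v = 0 → (7, 0)
  2u + 2v = 15 and u = 7 → (7, 0.5)
  2u + 2v = 15 and v = 5 → (2.5, 5)
  v = 5 and u = 0 → (0, 5)

Vertices: (0, 0), (7, 0), (7, 0.5), (2.5, 5), (0, 5)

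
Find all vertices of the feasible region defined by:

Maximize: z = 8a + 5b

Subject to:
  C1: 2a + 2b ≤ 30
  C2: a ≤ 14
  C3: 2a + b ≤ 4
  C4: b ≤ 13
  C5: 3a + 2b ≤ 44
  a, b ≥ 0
Each vertex is the intersection of two constraint boundaries that also satisfies all remaining constraints:
  a = 0 and b = 0 → (0, 0)
  2a + b = 4 and b = 0 → (2, 0)
  2a + b = 4 and a = 0 → (0, 4)

Vertices: (0, 0), (2, 0), (0, 4)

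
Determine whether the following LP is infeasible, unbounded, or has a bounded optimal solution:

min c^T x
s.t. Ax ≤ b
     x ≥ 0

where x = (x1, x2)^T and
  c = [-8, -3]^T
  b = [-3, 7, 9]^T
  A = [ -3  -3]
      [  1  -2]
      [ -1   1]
Feasible point: (0, 1) satisfies every constraint, so the LP is feasible.
Direction d = (1, 1): for each constraint row a, a·d ≤ 0 —
  (-3)(1) + (-3)(1) = -6 ≤ 0
  (1)(1) + (-2)(1) = -1 ≤ 0
  (-1)(1) + (1)(1) = 0 ≤ 0
and d ≥ 0, so (0, 1) + t·d stays feasible for every t ≥ 0. Along this ray z = -8x1 - 3x2 changes by -11 per unit t, so z → −∞.

The LP is unbounded; z can be made arbitrarily small.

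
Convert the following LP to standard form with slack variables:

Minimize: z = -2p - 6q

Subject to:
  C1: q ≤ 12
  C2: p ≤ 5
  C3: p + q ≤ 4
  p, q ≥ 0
min z = -2p - 6q

s.t.
  q + s1 = 12
  p + s2 = 5
  p + q + s3 = 4
  p, q, s1, s2, s3 ≥ 0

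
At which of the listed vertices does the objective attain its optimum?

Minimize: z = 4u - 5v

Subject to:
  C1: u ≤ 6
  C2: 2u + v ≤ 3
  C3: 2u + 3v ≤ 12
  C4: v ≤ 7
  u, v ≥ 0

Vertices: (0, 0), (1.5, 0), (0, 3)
Evaluating z = 4u - 5v at each vertex:
  (0, 0): z = 0
  (1.5, 0): z = 6
  (0, 3): z = -15

The smallest value is z = -15, attained at (0, 3).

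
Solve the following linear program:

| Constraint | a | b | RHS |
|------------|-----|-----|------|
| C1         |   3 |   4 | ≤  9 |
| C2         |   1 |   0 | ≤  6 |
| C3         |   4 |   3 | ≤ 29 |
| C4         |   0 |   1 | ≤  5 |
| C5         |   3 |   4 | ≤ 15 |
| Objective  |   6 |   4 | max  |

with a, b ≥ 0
Each vertex is the intersection of two constraint boundaries that also satisfies all remaining constraints:
  a = 0 and b = 0 → (0, 0)
  3a + 4b = 9 and b = 0 → (3, 0)
  3a + 4b = 9 and a = 0 → (0, 2.25)

Evaluating z = 6a + 4b at each vertex:
  (0, 0): z = 0
  (3, 0): z = 18
  (0, 2.25): z = 9

The maximum is at (3, 0) with z = 18.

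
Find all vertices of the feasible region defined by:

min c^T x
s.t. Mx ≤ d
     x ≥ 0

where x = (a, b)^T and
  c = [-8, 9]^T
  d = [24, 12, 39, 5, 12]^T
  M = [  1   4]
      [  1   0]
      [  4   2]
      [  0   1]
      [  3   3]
Each vertex is the intersection of two constraint boundaries that also satisfies all remaining constraints:
  a = 0 and b = 0 → (0, 0)
  3a + 3b = 12 and b = 0 → (4, 0)
  3a + 3b = 12 and a = 0 → (0, 4)

Vertices: (0, 0), (4, 0), (0, 4)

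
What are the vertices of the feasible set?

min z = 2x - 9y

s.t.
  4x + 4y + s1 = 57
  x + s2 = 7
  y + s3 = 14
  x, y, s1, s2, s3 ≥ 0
Each vertex is the intersection of two constraint boundaries that also satisfies all remaining constraints:
  x = 0 and y = 0 → (0, 0)
  x = 7 and y = 0 → (7, 0)
  4x + 4y = 57 and x = 7 → (7, 7.25)
  4x + 4y = 57 and y = 14 → (0.25, 14)
  y = 14 and x = 0 → (0, 14)

Vertices: (0, 0), (7, 0), (7, 7.25), (0.25, 14), (0, 14)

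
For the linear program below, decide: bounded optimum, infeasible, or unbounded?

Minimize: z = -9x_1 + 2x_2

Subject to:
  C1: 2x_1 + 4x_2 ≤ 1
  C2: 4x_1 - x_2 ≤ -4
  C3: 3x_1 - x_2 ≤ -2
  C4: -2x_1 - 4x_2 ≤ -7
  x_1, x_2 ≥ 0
C1 requires 2x_1 + 4x_2 ≤ 1, while C4 (-2x_1 - 4x_2 ≤ -7) is equivalent to 2x_1 + 4x_2 ≥ 7. Together they would need 7 ≤ 2x_1 + 4x_2 ≤ 1, which is impossible since 7 > 1. No point satisfies all constraints.

The feasible region is empty; the LP is infeasible.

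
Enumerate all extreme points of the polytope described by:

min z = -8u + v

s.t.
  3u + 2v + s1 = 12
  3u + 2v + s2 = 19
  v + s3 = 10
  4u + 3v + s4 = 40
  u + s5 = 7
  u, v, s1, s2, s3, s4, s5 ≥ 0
Each vertex is the intersection of two constraint boundaries that also satisfies all remaining constraints:
  u = 0 and v = 0 → (0, 0)
  3u + 2v = 12 and v = 0 → (4, 0)
  3u + 2v = 12 and u = 0 → (0, 6)

Vertices: (0, 0), (4, 0), (0, 6)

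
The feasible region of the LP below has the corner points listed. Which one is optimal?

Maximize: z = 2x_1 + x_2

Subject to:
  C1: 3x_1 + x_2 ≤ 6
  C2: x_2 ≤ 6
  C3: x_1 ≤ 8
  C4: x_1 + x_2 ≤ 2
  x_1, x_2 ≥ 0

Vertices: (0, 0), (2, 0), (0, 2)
(2, 0) with z = 4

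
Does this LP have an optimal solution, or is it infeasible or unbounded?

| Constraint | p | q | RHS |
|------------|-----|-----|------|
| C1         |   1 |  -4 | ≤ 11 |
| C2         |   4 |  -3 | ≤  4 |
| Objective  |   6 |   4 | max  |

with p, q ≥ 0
Feasible point: (0, 0) satisfies every constraint, so the LP is feasible.
Direction d = (0, 1): for each constraint row a, a·d ≤ 0 —
  (1)(0) + (-4)(1) = -4 ≤ 0
  (4)(0) + (-3)(1) = -3 ≤ 0
and d ≥ 0, so (0, 0) + t·d stays feasible for every t ≥ 0. Along this ray z = 6p + 4q changes by 4 per unit t, so z → +∞.

Unbounded: there is a feasible ray along which z → +∞.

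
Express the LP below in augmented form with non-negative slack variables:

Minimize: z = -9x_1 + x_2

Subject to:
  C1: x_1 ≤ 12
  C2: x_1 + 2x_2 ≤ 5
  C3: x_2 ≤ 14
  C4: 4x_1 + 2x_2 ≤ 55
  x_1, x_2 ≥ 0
min z = -9x_1 + x_2

s.t.
  x_1 + s1 = 12
  x_1 + 2x_2 + s2 = 5
  x_2 + s3 = 14
  4x_1 + 2x_2 + s4 = 55
  x_1, x_2, s1, s2, s3, s4 ≥ 0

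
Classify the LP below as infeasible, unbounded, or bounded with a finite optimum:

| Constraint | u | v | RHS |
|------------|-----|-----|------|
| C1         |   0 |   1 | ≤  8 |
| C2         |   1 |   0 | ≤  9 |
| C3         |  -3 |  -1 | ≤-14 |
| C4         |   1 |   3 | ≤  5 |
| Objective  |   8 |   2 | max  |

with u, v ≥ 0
The point (5, 0) satisfies every constraint, so the LP is feasible; the constraints give u ≤ 9 and v ≤ 8, which with u, v ≥ 0 keep the feasible region inside a bounded box. A feasible, bounded LP attains a finite optimum at a vertex.

Evaluating z = 8u + 2v at each vertex:
  (4.667, 0): z = 37.33
  (5, 0): z = 40
  (4.625, 0.125): z = 37.25

Feasible with finite optimum z* = 40 at (5, 0).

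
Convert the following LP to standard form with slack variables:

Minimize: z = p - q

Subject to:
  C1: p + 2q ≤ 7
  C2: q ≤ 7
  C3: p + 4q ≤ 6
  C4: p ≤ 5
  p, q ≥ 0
min z = p - q

s.t.
  p + 2q + s1 = 7
  q + s2 = 7
  p + 4q + s3 = 6
  p + s4 = 5
  p, q, s1, s2, s3, s4 ≥ 0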